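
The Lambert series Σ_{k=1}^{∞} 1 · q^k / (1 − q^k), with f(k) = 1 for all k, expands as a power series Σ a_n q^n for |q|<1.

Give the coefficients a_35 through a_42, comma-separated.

d|35:{35,7,5,1}  Σf=1+1+1+1=4
d|36:{1,2,3,4,6,9,12,18,36}  Σf=1+1+1+1+1+1+1+1+1=9
q^37  k|37↦f(k): 1:1 37:1  a_37=2
q^38  k|38↦f(k): 1:1 2:1 19:1 38:1  a_38=4
q^39  k|39↦f(k): 39:1 13:1 3:1 1:1  a_39=4
q^40  k|40↦f(k): 40:1 20:1 10:1 8:1 5:1 4:1 2:1 1:1  a_40=8
q^41  k|41↦f(k): 1:1 41:1  a_41=2
[q^42] f(1)=1,f(2)=1,f(3)=1,f(6)=1,f(7)=1,f(14)=1,f(21)=1,f(42)=1 ⇒ 8

4, 9, 2, 4, 4, 8, 2, 8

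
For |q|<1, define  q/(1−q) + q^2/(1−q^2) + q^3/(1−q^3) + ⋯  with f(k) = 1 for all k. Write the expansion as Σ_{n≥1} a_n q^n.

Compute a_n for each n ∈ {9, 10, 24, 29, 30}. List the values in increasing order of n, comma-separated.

n=9: 1·9 3·3 9·1  f→[1+1+1]=3
n=10: 10·1 5·2 2·5 1·10  f→[1+1+1+1]=4
n=24: 24·1 12·2 8·3 6·4 4·6 3·8 2·12 1·24  f→[1+1+1+1+1+1+1+1]=8
q^29  k|29↦f(k): 1:1 29:1  a_29=2
d|30:{1,2,3,5,6,10,15,30}  Σf=1+1+1+1+1+1+1+1=8

3, 4, 8, 2, 8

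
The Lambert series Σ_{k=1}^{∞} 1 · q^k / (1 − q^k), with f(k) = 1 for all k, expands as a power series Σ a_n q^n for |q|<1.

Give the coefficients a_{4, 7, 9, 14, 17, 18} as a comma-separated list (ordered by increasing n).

d|4:{1,2,4}  Σf=1+1+1=3
n=7: 7·1 1·7  f→[1+1]=2
q^9  k|9↦f(k): 9:1 3:1 1:1  a_9=3
n=14: 14·1 7·2 2·7 1·14  f→[1+1+1+1]=4
n=17: 1·17 17·1  f→[1+1]=2
d|18:{18,9,6,3,2,1}  Σf=1+1+1+1+1+1=6

3, 2, 3, 4, 2, 6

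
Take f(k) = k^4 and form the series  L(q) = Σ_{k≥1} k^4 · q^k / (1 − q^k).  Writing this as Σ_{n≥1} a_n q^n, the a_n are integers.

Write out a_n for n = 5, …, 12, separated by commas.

[q^5] f(1)=1,f(5)=625 ⇒ 626
[q^6] f(6)=1296,f(3)=81,f(2)=16,f(1)=1 ⇒ 1394
n=7: 7·1 1·7  f→[2401+1]=2402
n=8: 1·8 2·4 4·2 8·1  f→[1+16+256+4096]=4369
d|9:{1,3,9}  Σf=1+81+6561=6643
q^10  k|10↦f(k): 10:10000 5:625 2:16 1:1  a_10=10642
[q^11] f(11)=14641,f(1)=1 ⇒ 14642
[q^12] f(12)=20736,f(6)=1296,f(4)=256,f(3)=81,f(2)=16,f(1)=1 ⇒ 22386

626, 1394, 2402, 4369, 6643, 10642, 14642, 22386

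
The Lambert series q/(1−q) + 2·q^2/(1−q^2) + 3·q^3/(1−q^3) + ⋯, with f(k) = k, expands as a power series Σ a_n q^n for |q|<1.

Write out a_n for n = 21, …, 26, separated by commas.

d|21:{21,7,3,1}  Σf=21+7+3+1=32
q^22  k|22↦f(k): 22:22 11:11 2:2 1:1  a_22=36
q^23  k|23↦f(k): 1:1 23:23  a_23=24
n=24: 24·1 12·2 8·3 6·4 4·6 3·8 2·12 1·24  f→[24+12+8+6+4+3+2+1]=60
[q^25] f(1)=1,f(5)=5,f(25)=25 ⇒ 31
q^26  k|26↦f(k): 26:26 13:13 2:2 1:1  a_26=42

32, 36, 24, 60, 31, 42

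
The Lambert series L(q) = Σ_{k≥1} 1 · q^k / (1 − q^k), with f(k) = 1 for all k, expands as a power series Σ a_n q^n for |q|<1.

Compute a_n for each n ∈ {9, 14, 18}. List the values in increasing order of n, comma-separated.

3, 4, 6

d|9:{9,3,1}  Σf=1+1+1=3
n=14: 14·1 7·2 2·7 1·14  f→[1+1+1+1]=4
q^18  k|18↦f(k): 1:1 2:1 3:1 6:1 9:1 18:1  a_18=6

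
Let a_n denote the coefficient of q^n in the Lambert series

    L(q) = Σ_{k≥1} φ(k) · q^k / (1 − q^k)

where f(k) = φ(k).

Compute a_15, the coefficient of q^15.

q^15  k|15↦φ(k): 1:1 3:2 5:4 15:8  a_15=15

a_15 = 15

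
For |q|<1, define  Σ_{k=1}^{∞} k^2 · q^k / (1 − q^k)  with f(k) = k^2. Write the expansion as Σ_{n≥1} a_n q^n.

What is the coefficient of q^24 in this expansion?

a_24 = 850

[q^24] f(24)=576,f(12)=144,f(8)=64,f(6)=36,f(4)=16,f(3)=9,f(2)=4,f(1)=1 ⇒ 850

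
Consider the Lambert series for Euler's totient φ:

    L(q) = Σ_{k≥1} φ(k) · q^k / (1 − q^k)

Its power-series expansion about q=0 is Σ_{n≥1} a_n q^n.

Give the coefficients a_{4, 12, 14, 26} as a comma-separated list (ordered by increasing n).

d|4:{4,2,1}  Σφ=2+1+1=4
n=12: 12·1 6·2 4·3 3·4 2·6 1·12  φ→[4+2+2+2+1+1]=12
n=14: 1·14 2·7 7·2 14·1  φ→[1+1+6+6]=14
q^26  k|26↦φ(k): 1:1 2:1 13:12 26:12  a_26=26

4, 12, 14, 26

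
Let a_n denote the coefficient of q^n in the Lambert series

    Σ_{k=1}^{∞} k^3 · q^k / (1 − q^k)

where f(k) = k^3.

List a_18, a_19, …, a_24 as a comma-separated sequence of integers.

6813, 6860, 9198, 9632, 11988, 12168, 16380

[q^18] f(1)=1,f(2)=8,f(3)=27,f(6)=216,f(9)=729,f(18)=5832 ⇒ 6813
n=19: 19·1 1·19  f→[6859+1]=6860
n=20: 1·20 2·10 4·5 5·4 10·2 20·1  f→[1+8+64+125+1000+8000]=9198
n=21: 21·1 7·3 3·7 1·21  f→[9261+343+27+1]=9632
q^22  k|22↦f(k): 22:10648 11:1331 2:8 1:1  a_22=11988
[q^23] f(23)=12167,f(1)=1 ⇒ 12168
q^24  k|24↦f(k): 24:13824 12:1728 8:512 6:216 4:64 3:27 2:8 1:1  a_24=16380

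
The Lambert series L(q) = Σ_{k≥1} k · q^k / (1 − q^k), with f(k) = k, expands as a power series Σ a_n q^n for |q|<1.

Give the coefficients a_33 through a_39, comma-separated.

q^33  k|33↦f(k): 1:1 3:3 11:11 33:33  a_33=48
[q^34] f(1)=1,f(2)=2,f(17)=17,f(34)=34 ⇒ 54
q^35  k|35↦f(k): 1:1 5:5 7:7 35:35  a_35=48
q^36  k|36↦f(k): 1:1 2:2 3:3 4:4 6:6 9:9 12:12 18:18 36:36  a_36=91
q^37  k|37↦f(k): 1:1 37:37  a_37=38
n=38: 1·38 2·19 19·2 38·1  f→[1+2+19+38]=60
d|39:{39,13,3,1}  Σf=39+13+3+1=56

48, 54, 48, 91, 38, 60, 56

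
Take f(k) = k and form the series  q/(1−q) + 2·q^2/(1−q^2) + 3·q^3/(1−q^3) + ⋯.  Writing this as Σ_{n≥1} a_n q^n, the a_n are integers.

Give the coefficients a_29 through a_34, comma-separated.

30, 72, 32, 63, 48, 54

n=29: 29·1 1·29  f→[29+1]=30
d|30:{1,2,3,5,6,10,15,30}  Σf=1+2+3+5+6+10+15+30=72
[q^31] f(1)=1,f(31)=31 ⇒ 32
n=32: 1·32 2·16 4·8 8·4 16·2 32·1  f→[1+2+4+8+16+32]=63
[q^33] f(1)=1,f(3)=3,f(11)=11,f(33)=33 ⇒ 48
q^34  k|34↦f(k): 34:34 17:17 2:2 1:1  a_34=54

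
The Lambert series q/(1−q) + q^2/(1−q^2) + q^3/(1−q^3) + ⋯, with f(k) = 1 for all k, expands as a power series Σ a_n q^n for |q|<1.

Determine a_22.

[q^22] f(1)=1,f(2)=1,f(11)=1,f(22)=1 ⇒ 4

a_22 = 4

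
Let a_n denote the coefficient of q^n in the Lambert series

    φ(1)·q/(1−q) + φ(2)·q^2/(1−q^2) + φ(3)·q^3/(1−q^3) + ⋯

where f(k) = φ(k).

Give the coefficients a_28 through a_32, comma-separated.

q^28  k|28↦φ(k): 1:1 2:1 4:2 7:6 14:6 28:12  a_28=28
q^29  k|29↦φ(k): 29:28 1:1  a_29=29
d|30:{30,15,10,6,5,3,2,1}  Σφ=8+8+4+2+4+2+1+1=30
n=31: 31·1 1·31  φ→[30+1]=31
d|32:{1,2,4,8,16,32}  Σφ=1+1+2+4+8+16=32

28, 29, 30, 31, 32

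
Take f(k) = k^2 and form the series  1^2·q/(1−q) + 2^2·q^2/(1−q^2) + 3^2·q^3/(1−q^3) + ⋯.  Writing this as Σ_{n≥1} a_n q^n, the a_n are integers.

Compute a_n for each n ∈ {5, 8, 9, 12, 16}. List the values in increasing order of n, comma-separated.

26, 85, 91, 210, 341

q^5  k|5↦f(k): 5:25 1:1  a_5=26
d|8:{8,4,2,1}  Σf=64+16+4+1=85
d|9:{9,3,1}  Σf=81+9+1=91
q^12  k|12↦f(k): 1:1 2:4 3:9 4:16 6:36 12:144  a_12=210
n=16: 1·16 2·8 4·4 8·2 16·1  f→[1+4+16+64+256]=341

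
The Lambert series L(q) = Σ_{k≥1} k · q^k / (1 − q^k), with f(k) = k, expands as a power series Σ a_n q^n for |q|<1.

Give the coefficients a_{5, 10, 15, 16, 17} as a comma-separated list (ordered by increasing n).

q^5  k|5↦f(k): 5:5 1:1  a_5=6
q^10  k|10↦f(k): 10:10 5:5 2:2 1:1  a_10=18
d|15:{1,3,5,15}  Σf=1+3+5+15=24
q^16  k|16↦f(k): 1:1 2:2 4:4 8:8 16:16  a_16=31
d|17:{1,17}  Σf=1+17=18

6, 18, 24, 31, 18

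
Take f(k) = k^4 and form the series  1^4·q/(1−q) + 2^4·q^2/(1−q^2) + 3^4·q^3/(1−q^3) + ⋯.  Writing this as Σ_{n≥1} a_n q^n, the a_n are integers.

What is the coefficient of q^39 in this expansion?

[q^39] f(1)=1,f(3)=81,f(13)=28561,f(39)=2313441 ⇒ 2342084

a_39 = 2342084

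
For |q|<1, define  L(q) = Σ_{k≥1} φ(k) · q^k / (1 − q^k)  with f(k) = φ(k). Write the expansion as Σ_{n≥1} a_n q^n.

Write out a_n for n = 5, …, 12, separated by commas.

[q^5] φ(1)=1,φ(5)=4 ⇒ 5
d|6:{1,2,3,6}  Σφ=1+1+2+2=6
d|7:{7,1}  Σφ=6+1=7
d|8:{8,4,2,1}  Σφ=4+2+1+1=8
d|9:{9,3,1}  Σφ=6+2+1=9
n=10: 10·1 5·2 2·5 1·10  φ→[4+4+1+1]=10
n=11: 11·1 1·11  φ→[10+1]=11
q^12  k|12↦φ(k): 12:4 6:2 4:2 3:2 2:1 1:1  a_12=12

5, 6, 7, 8, 9, 10, 11, 12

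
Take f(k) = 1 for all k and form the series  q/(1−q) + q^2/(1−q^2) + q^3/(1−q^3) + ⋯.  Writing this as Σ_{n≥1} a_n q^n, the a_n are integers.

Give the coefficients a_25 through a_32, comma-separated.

3, 4, 4, 6, 2, 8, 2, 6

q^25  k|25↦f(k): 25:1 5:1 1:1  a_25=3
d|26:{26,13,2,1}  Σf=1+1+1+1=4
q^27  k|27↦f(k): 1:1 3:1 9:1 27:1  a_27=4
[q^28] f(1)=1,f(2)=1,f(4)=1,f(7)=1,f(14)=1,f(28)=1 ⇒ 6
q^29  k|29↦f(k): 1:1 29:1  a_29=2
d|30:{1,2,3,5,6,10,15,30}  Σf=1+1+1+1+1+1+1+1=8
n=31: 1·31 31·1  f→[1+1]=2
q^32  k|32↦f(k): 1:1 2:1 4:1 8:1 16:1 32:1  a_32=6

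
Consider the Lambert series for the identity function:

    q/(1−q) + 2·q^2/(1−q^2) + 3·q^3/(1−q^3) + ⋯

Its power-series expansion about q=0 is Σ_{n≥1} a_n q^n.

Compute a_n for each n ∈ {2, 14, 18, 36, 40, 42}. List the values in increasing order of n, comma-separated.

3, 24, 39, 91, 90, 96

[q^2] f(1)=1,f(2)=2 ⇒ 3
d|14:{14,7,2,1}  Σf=14+7+2+1=24
d|18:{18,9,6,3,2,1}  Σf=18+9+6+3+2+1=39
d|36:{36,18,12,9,6,4,3,2,1}  Σf=36+18+12+9+6+4+3+2+1=91
n=40: 1·40 2·20 4·10 5·8 8·5 10·4 20·2 40·1  f→[1+2+4+5+8+10+20+40]=90
d|42:{42,21,14,7,6,3,2,1}  Σf=42+21+14+7+6+3+2+1=96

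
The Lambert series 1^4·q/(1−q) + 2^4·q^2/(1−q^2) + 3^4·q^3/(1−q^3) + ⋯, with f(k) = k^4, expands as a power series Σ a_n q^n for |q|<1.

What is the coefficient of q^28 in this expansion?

a_28 = 655746

[q^28] f(28)=614656,f(14)=38416,f(7)=2401,f(4)=256,f(2)=16,f(1)=1 ⇒ 655746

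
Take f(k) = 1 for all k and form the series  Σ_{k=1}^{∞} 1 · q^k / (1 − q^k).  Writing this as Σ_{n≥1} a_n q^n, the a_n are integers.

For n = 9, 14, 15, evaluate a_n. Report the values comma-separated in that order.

d|9:{1,3,9}  Σf=1+1+1=3
q^14  k|14↦f(k): 14:1 7:1 2:1 1:1  a_14=4
q^15  k|15↦f(k): 15:1 5:1 3:1 1:1  a_15=4

3, 4, 4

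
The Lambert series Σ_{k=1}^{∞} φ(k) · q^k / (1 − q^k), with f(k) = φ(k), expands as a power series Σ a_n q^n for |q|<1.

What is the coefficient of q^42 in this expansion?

[q^42] φ(1)=1,φ(2)=1,φ(3)=2,φ(6)=2,φ(7)=6,φ(14)=6,φ(21)=12,φ(42)=12 ⇒ 42

a_42 = 42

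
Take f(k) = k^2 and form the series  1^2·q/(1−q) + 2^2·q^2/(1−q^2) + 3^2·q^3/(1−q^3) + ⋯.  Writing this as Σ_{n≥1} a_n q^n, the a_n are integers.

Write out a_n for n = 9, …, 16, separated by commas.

91, 130, 122, 210, 170, 250, 260, 341

[q^9] f(1)=1,f(3)=9,f(9)=81 ⇒ 91
d|10:{10,5,2,1}  Σf=100+25+4+1=130
q^11  k|11↦f(k): 11:121 1:1  a_11=122
n=12: 12·1 6·2 4·3 3·4 2·6 1·12  f→[144+36+16+9+4+1]=210
n=13: 1·13 13·1  f→[1+169]=170
d|14:{14,7,2,1}  Σf=196+49+4+1=250
n=15: 15·1 5·3 3·5 1·15  f→[225+25+9+1]=260
d|16:{1,2,4,8,16}  Σf=1+4+16+64+256=341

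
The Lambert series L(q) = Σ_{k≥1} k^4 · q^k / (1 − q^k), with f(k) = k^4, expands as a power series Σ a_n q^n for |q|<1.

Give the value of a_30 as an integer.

d|30:{30,15,10,6,5,3,2,1}  Σf=810000+50625+10000+1296+625+81+16+1=872644

a_30 = 872644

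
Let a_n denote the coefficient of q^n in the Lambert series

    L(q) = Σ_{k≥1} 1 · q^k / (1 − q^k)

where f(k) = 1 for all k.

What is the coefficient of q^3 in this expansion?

a_3 = 2

q^3  k|3↦f(k): 3:1 1:1  a_3=2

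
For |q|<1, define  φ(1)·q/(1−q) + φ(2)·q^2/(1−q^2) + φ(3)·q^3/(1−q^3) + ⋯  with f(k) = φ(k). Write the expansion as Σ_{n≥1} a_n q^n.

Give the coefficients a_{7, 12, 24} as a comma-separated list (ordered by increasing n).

q^7  k|7↦φ(k): 1:1 7:6  a_7=7
[q^12] φ(12)=4,φ(6)=2,φ(4)=2,φ(3)=2,φ(2)=1,φ(1)=1 ⇒ 12
n=24: 1·24 2·12 3·8 4·6 6·4 8·3 12·2 24·1  φ→[1+1+2+2+2+4+4+8]=24

7, 12, 24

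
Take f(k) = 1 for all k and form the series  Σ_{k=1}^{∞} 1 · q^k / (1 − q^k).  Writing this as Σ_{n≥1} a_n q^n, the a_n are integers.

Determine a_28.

q^28  k|28↦f(k): 1:1 2:1 4:1 7:1 14:1 28:1  a_28=6

a_28 = 6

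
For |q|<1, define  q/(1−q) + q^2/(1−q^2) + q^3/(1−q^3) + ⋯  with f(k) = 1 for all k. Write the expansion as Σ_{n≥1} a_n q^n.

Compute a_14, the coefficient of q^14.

q^14  k|14↦f(k): 14:1 7:1 2:1 1:1  a_14=4

a_14 = 4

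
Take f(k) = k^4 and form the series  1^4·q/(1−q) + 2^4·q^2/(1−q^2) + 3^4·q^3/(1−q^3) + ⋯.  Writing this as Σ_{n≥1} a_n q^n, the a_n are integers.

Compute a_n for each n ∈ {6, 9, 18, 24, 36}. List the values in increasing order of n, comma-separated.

d|6:{1,2,3,6}  Σf=1+16+81+1296=1394
[q^9] f(9)=6561,f(3)=81,f(1)=1 ⇒ 6643
[q^18] f(18)=104976,f(9)=6561,f(6)=1296,f(3)=81,f(2)=16,f(1)=1 ⇒ 112931
q^24  k|24↦f(k): 24:331776 12:20736 8:4096 6:1296 4:256 3:81 2:16 1:1  a_24=358258
n=36: 1·36 2·18 3·12 4·9 6·6 9·4 12·3 18·2 36·1  f→[1+16+81+256+1296+6561+20736+104976+1679616]=1813539

1394, 6643, 112931, 358258, 1813539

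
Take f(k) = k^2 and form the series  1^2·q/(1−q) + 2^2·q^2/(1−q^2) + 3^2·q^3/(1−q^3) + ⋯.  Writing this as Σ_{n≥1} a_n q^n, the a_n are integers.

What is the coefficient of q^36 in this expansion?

a_36 = 1911

q^36  k|36↦f(k): 1:1 2:4 3:9 4:16 6:36 9:81 12:144 18:324 36:1296  a_36=1911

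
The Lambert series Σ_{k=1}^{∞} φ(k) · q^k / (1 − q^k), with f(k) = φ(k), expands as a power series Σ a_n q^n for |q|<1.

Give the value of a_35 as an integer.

[q^35] φ(35)=24,φ(7)=6,φ(5)=4,φ(1)=1 ⇒ 35

a_35 = 35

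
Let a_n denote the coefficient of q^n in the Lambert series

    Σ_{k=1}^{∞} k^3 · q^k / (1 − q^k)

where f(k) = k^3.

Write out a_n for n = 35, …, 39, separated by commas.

n=35: 35·1 7·5 5·7 1·35  f→[42875+343+125+1]=43344
d|36:{1,2,3,4,6,9,12,18,36}  Σf=1+8+27+64+216+729+1728+5832+46656=55261
q^37  k|37↦f(k): 37:50653 1:1  a_37=50654
[q^38] f(38)=54872,f(19)=6859,f(2)=8,f(1)=1 ⇒ 61740
q^39  k|39↦f(k): 1:1 3:27 13:2197 39:59319  a_39=61544

43344, 55261, 50654, 61740, 61544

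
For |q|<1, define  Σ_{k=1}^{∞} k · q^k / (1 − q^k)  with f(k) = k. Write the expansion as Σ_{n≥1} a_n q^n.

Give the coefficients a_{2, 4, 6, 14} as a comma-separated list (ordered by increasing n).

3, 7, 12, 24

q^2  k|2↦f(k): 2:2 1:1  a_2=3
n=4: 4·1 2·2 1·4  f→[4+2+1]=7
[q^6] f(6)=6,f(3)=3,f(2)=2,f(1)=1 ⇒ 12
[q^14] f(14)=14,f(7)=7,f(2)=2,f(1)=1 ⇒ 24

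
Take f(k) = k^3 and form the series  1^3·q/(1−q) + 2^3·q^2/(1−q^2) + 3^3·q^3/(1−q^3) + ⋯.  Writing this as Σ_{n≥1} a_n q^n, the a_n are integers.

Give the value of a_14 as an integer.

n=14: 14·1 7·2 2·7 1·14  f→[2744+343+8+1]=3096

a_14 = 3096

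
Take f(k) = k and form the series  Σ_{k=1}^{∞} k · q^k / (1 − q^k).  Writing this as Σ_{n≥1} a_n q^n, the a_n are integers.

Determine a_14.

[q^14] f(14)=14,f(7)=7,f(2)=2,f(1)=1 ⇒ 24

a_14 = 24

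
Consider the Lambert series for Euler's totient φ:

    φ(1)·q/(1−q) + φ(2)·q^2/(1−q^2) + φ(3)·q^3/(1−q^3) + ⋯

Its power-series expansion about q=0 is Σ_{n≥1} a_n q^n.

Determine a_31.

d|31:{31,1}  Σφ=30+1=31

a_31 = 31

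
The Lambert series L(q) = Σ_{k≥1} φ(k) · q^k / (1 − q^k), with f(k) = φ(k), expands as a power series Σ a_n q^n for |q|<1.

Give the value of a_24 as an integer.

d|24:{1,2,3,4,6,8,12,24}  Σφ=1+1+2+2+2+4+4+8=24

a_24 = 24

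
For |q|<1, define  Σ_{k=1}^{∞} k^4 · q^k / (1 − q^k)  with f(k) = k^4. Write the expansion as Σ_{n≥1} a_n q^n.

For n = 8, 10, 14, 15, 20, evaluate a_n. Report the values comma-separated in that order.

[q^8] f(1)=1,f(2)=16,f(4)=256,f(8)=4096 ⇒ 4369
[q^10] f(1)=1,f(2)=16,f(5)=625,f(10)=10000 ⇒ 10642
[q^14] f(1)=1,f(2)=16,f(7)=2401,f(14)=38416 ⇒ 40834
[q^15] f(1)=1,f(3)=81,f(5)=625,f(15)=50625 ⇒ 51332
n=20: 20·1 10·2 5·4 4·5 2·10 1·20  f→[160000+10000+625+256+16+1]=170898

4369, 10642, 40834, 51332, 170898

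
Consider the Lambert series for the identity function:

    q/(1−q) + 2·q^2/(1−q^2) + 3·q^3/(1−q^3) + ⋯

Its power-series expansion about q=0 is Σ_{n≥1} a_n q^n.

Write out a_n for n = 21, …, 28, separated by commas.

32, 36, 24, 60, 31, 42, 40, 56

q^21  k|21↦f(k): 21:21 7:7 3:3 1:1  a_21=32
[q^22] f(1)=1,f(2)=2,f(11)=11,f(22)=22 ⇒ 36
d|23:{1,23}  Σf=1+23=24
d|24:{24,12,8,6,4,3,2,1}  Σf=24+12+8+6+4+3+2+1=60
d|25:{1,5,25}  Σf=1+5+25=31
[q^26] f(26)=26,f(13)=13,f(2)=2,f(1)=1 ⇒ 42
n=27: 27·1 9·3 3·9 1·27  f→[27+9+3+1]=40
d|28:{28,14,7,4,2,1}  Σf=28+14+7+4+2+1=56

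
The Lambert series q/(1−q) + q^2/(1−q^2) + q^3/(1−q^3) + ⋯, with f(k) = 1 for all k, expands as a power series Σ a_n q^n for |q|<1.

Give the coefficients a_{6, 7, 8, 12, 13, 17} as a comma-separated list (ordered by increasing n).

4, 2, 4, 6, 2, 2

d|6:{6,3,2,1}  Σf=1+1+1+1=4
n=7: 7·1 1·7  f→[1+1]=2
q^8  k|8↦f(k): 8:1 4:1 2:1 1:1  a_8=4
q^12  k|12↦f(k): 12:1 6:1 4:1 3:1 2:1 1:1  a_12=6
[q^13] f(1)=1,f(13)=1 ⇒ 2
q^17  k|17↦f(k): 1:1 17:1  a_17=2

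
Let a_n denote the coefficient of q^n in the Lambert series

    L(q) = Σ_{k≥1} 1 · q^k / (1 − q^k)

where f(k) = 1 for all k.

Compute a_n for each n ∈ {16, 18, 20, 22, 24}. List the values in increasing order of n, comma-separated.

5, 6, 6, 4, 8

d|16:{1,2,4,8,16}  Σf=1+1+1+1+1=5
n=18: 18·1 9·2 6·3 3·6 2·9 1·18  f→[1+1+1+1+1+1]=6
n=20: 1·20 2·10 4·5 5·4 10·2 20·1  f→[1+1+1+1+1+1]=6
q^22  k|22↦f(k): 22:1 11:1 2:1 1:1  a_22=4
d|24:{24,12,8,6,4,3,2,1}  Σf=1+1+1+1+1+1+1+1=8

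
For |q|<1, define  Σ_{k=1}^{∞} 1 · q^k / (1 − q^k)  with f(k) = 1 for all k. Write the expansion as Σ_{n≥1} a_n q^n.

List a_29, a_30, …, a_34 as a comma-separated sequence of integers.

n=29: 29·1 1·29  f→[1+1]=2
d|30:{30,15,10,6,5,3,2,1}  Σf=1+1+1+1+1+1+1+1=8
d|31:{1,31}  Σf=1+1=2
q^32  k|32↦f(k): 1:1 2:1 4:1 8:1 16:1 32:1  a_32=6
d|33:{1,3,11,33}  Σf=1+1+1+1=4
n=34: 34·1 17·2 2·17 1·34  f→[1+1+1+1]=4

2, 8, 2, 6, 4, 4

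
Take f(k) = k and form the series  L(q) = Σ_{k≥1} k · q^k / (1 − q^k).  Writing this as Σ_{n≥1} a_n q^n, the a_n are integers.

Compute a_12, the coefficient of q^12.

d|12:{12,6,4,3,2,1}  Σf=12+6+4+3+2+1=28

a_12 = 28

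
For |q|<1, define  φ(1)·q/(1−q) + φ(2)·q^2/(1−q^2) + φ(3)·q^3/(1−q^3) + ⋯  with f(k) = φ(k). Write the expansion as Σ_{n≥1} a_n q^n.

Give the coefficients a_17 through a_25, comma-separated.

[q^17] φ(1)=1,φ(17)=16 ⇒ 17
q^18  k|18↦φ(k): 1:1 2:1 3:2 6:2 9:6 18:6  a_18=18
d|19:{1,19}  Σφ=1+18=19
[q^20] φ(1)=1,φ(2)=1,φ(4)=2,φ(5)=4,φ(10)=4,φ(20)=8 ⇒ 20
[q^21] φ(1)=1,φ(3)=2,φ(7)=6,φ(21)=12 ⇒ 21
d|22:{22,11,2,1}  Σφ=10+10+1+1=22
d|23:{1,23}  Σφ=1+22=23
d|24:{24,12,8,6,4,3,2,1}  Σφ=8+4+4+2+2+2+1+1=24
[q^25] φ(1)=1,φ(5)=4,φ(25)=20 ⇒ 25

17, 18, 19, 20, 21, 22, 23, 24, 25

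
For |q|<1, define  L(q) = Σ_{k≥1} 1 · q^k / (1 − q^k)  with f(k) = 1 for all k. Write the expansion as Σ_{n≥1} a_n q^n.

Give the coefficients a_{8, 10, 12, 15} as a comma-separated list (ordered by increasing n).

4, 4, 6, 4

n=8: 1·8 2·4 4·2 8·1  f→[1+1+1+1]=4
[q^10] f(1)=1,f(2)=1,f(5)=1,f(10)=1 ⇒ 4
[q^12] f(1)=1,f(2)=1,f(3)=1,f(4)=1,f(6)=1,f(12)=1 ⇒ 6
n=15: 1·15 3·5 5·3 15·1  f→[1+1+1+1]=4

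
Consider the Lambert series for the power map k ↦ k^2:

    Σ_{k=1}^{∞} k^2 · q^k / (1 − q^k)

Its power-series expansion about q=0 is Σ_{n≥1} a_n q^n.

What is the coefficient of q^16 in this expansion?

a_16 = 341

n=16: 16·1 8·2 4·4 2·8 1·16  f→[256+64+16+4+1]=341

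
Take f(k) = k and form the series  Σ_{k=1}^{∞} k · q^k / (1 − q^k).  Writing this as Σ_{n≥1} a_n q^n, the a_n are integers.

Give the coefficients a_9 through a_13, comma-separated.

13, 18, 12, 28, 14

d|9:{9,3,1}  Σf=9+3+1=13
[q^10] f(1)=1,f(2)=2,f(5)=5,f(10)=10 ⇒ 18
d|11:{11,1}  Σf=11+1=12
q^12  k|12↦f(k): 12:12 6:6 4:4 3:3 2:2 1:1  a_12=28
n=13: 13·1 1·13  f→[13+1]=14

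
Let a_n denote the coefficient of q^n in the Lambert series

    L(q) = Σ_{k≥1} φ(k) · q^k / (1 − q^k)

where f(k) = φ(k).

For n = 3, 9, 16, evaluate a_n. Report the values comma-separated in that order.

n=3: 1·3 3·1  φ→[1+2]=3
d|9:{9,3,1}  Σφ=6+2+1=9
[q^16] φ(16)=8,φ(8)=4,φ(4)=2,φ(2)=1,φ(1)=1 ⇒ 16

3, 9, 16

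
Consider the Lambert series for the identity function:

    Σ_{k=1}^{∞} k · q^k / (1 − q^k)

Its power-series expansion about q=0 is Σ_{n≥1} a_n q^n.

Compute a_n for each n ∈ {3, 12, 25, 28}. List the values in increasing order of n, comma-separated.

4, 28, 31, 56

d|3:{1,3}  Σf=1+3=4
d|12:{12,6,4,3,2,1}  Σf=12+6+4+3+2+1=28
n=25: 25·1 5·5 1·25  f→[25+5+1]=31
d|28:{28,14,7,4,2,1}  Σf=28+14+7+4+2+1=56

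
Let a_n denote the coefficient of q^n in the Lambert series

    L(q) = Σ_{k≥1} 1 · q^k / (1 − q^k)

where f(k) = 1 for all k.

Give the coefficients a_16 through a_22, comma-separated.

n=16: 16·1 8·2 4·4 2·8 1·16  f→[1+1+1+1+1]=5
q^17  k|17↦f(k): 1:1 17:1  a_17=2
d|18:{1,2,3,6,9,18}  Σf=1+1+1+1+1+1=6
d|19:{19,1}  Σf=1+1=2
n=20: 1·20 2·10 4·5 5·4 10·2 20·1  f→[1+1+1+1+1+1]=6
n=21: 21·1 7·3 3·7 1·21  f→[1+1+1+1]=4
d|22:{1,2,11,22}  Σf=1+1+1+1=4

5, 2, 6, 2, 6, 4, 4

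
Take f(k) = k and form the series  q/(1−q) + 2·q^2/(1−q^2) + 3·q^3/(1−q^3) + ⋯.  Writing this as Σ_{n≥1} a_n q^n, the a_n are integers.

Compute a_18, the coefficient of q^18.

n=18: 18·1 9·2 6·3 3·6 2·9 1·18  f→[18+9+6+3+2+1]=39

a_18 = 39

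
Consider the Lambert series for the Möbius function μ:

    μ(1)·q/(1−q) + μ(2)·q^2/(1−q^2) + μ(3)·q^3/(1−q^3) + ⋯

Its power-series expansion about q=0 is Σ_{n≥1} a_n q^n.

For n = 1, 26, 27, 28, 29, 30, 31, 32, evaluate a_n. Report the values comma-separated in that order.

1, 0, 0, 0, 0, 0, 0, 0

q^1  k|1↦μ(k): 1:1  a_1=1
q^26  k|26↦μ(k): 1:1 2:-1 13:-1 26:1  a_26=0
[q^27] μ(1)=1,μ(3)=-1,μ(9)=0,μ(27)=0 ⇒ 0
[q^28] μ(1)=1,μ(2)=-1,μ(4)=0,μ(7)=-1,μ(14)=1,μ(28)=0 ⇒ 0
[q^29] μ(1)=1,μ(29)=-1 ⇒ 0
d|30:{1,2,3,5,6,10,15,30}  Σμ=1+(-1)+(-1)+(-1)+1+1+1+(-1)=0
q^31  k|31↦μ(k): 31:-1 1:1  a_31=0
q^32  k|32↦μ(k): 1:1 2:-1 4:0 8:0 16:0 32:0  a_32=0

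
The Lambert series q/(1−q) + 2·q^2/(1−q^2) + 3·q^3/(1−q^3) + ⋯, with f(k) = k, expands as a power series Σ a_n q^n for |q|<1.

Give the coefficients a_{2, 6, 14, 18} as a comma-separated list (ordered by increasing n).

[q^2] f(2)=2,f(1)=1 ⇒ 3
n=6: 6·1 3·2 2·3 1·6  f→[6+3+2+1]=12
n=14: 1·14 2·7 7·2 14·1  f→[1+2+7+14]=24
[q^18] f(1)=1,f(2)=2,f(3)=3,f(6)=6,f(9)=9,f(18)=18 ⇒ 39

3, 12, 24, 39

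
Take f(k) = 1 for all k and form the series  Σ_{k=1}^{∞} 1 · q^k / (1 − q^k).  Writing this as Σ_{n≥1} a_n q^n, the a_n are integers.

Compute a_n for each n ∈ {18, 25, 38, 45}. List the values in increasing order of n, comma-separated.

6, 3, 4, 6

q^18  k|18↦f(k): 1:1 2:1 3:1 6:1 9:1 18:1  a_18=6
q^25  k|25↦f(k): 1:1 5:1 25:1  a_25=3
[q^38] f(38)=1,f(19)=1,f(2)=1,f(1)=1 ⇒ 4
d|45:{1,3,5,9,15,45}  Σf=1+1+1+1+1+1=6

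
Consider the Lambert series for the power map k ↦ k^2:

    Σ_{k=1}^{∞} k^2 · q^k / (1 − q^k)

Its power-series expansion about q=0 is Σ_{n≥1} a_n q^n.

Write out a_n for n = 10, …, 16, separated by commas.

130, 122, 210, 170, 250, 260, 341

d|10:{1,2,5,10}  Σf=1+4+25+100=130
[q^11] f(1)=1,f(11)=121 ⇒ 122
n=12: 1·12 2·6 3·4 4·3 6·2 12·1  f→[1+4+9+16+36+144]=210
n=13: 13·1 1·13  f→[169+1]=170
[q^14] f(1)=1,f(2)=4,f(7)=49,f(14)=196 ⇒ 250
n=15: 1·15 3·5 5·3 15·1  f→[1+9+25+225]=260
d|16:{1,2,4,8,16}  Σf=1+4+16+64+256=341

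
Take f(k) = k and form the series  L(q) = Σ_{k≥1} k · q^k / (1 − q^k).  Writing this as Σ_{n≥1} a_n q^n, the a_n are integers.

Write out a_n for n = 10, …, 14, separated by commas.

18, 12, 28, 14, 24

q^10  k|10↦f(k): 1:1 2:2 5:5 10:10  a_10=18
[q^11] f(11)=11,f(1)=1 ⇒ 12
q^12  k|12↦f(k): 1:1 2:2 3:3 4:4 6:6 12:12  a_12=28
n=13: 13·1 1·13  f→[13+1]=14
[q^14] f(14)=14,f(7)=7,f(2)=2,f(1)=1 ⇒ 24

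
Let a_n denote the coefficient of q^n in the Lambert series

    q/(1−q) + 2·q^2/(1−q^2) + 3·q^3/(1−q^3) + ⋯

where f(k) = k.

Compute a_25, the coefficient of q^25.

d|25:{1,5,25}  Σf=1+5+25=31

a_25 = 31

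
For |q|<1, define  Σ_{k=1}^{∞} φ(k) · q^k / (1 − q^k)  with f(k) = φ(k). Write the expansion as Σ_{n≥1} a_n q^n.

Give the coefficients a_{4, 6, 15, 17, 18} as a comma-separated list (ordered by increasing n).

d|4:{4,2,1}  Σφ=2+1+1=4
q^6  k|6↦φ(k): 1:1 2:1 3:2 6:2  a_6=6
n=15: 1·15 3·5 5·3 15·1  φ→[1+2+4+8]=15
q^17  k|17↦φ(k): 1:1 17:16  a_17=17
n=18: 1·18 2·9 3·6 6·3 9·2 18·1  φ→[1+1+2+2+6+6]=18

4, 6, 15, 17, 18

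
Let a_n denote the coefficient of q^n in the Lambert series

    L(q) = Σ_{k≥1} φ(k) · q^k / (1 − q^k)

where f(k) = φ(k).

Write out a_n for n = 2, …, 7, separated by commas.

q^2  k|2↦φ(k): 1:1 2:1  a_2=2
d|3:{1,3}  Σφ=1+2=3
q^4  k|4↦φ(k): 4:2 2:1 1:1  a_4=4
[q^5] φ(5)=4,φ(1)=1 ⇒ 5
d|6:{1,2,3,6}  Σφ=1+1+2+2=6
d|7:{7,1}  Σφ=6+1=7

2, 3, 4, 5, 6, 7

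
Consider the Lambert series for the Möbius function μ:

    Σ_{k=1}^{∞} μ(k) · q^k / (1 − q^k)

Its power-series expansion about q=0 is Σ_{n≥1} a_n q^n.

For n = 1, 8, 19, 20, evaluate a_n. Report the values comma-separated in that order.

1, 0, 0, 0

d|1:{1}  Σμ=1=1
[q^8] μ(8)=0,μ(4)=0,μ(2)=-1,μ(1)=1 ⇒ 0
q^19  k|19↦μ(k): 19:-1 1:1  a_19=0
d|20:{20,10,5,4,2,1}  Σμ=0+1+(-1)+0+(-1)+1=0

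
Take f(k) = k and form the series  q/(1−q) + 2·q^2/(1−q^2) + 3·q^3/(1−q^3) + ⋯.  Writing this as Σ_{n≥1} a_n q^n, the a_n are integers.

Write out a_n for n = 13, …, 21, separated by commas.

14, 24, 24, 31, 18, 39, 20, 42, 32

n=13: 1·13 13·1  f→[1+13]=14
d|14:{14,7,2,1}  Σf=14+7+2+1=24
[q^15] f(15)=15,f(5)=5,f(3)=3,f(1)=1 ⇒ 24
d|16:{1,2,4,8,16}  Σf=1+2+4+8+16=31
d|17:{17,1}  Σf=17+1=18
q^18  k|18↦f(k): 18:18 9:9 6:6 3:3 2:2 1:1  a_18=39
n=19: 19·1 1·19  f→[19+1]=20
[q^20] f(1)=1,f(2)=2,f(4)=4,f(5)=5,f(10)=10,f(20)=20 ⇒ 42
d|21:{21,7,3,1}  Σf=21+7+3+1=32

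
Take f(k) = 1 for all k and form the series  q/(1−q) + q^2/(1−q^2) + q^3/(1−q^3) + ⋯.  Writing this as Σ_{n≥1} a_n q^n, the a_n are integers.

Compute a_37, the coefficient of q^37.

a_37 = 2

d|37:{1,37}  Σf=1+1=2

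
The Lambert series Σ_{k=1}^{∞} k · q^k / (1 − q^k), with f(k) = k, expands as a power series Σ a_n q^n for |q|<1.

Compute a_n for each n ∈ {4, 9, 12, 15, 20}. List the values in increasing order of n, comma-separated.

n=4: 4·1 2·2 1·4  f→[4+2+1]=7
d|9:{1,3,9}  Σf=1+3+9=13
q^12  k|12↦f(k): 1:1 2:2 3:3 4:4 6:6 12:12  a_12=28
q^15  k|15↦f(k): 15:15 5:5 3:3 1:1  a_15=24
d|20:{1,2,4,5,10,20}  Σf=1+2+4+5+10+20=42

7, 13, 28, 24, 42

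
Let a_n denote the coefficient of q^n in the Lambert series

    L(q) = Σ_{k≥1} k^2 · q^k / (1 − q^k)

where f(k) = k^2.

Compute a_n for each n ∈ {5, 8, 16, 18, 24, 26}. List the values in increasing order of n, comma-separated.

26, 85, 341, 455, 850, 850

[q^5] f(5)=25,f(1)=1 ⇒ 26
d|8:{8,4,2,1}  Σf=64+16+4+1=85
d|16:{1,2,4,8,16}  Σf=1+4+16+64+256=341
n=18: 1·18 2·9 3·6 6·3 9·2 18·1  f→[1+4+9+36+81+324]=455
n=24: 24·1 12·2 8·3 6·4 4·6 3·8 2·12 1·24  f→[576+144+64+36+16+9+4+1]=850
q^26  k|26↦f(k): 1:1 2:4 13:169 26:676  a_26=850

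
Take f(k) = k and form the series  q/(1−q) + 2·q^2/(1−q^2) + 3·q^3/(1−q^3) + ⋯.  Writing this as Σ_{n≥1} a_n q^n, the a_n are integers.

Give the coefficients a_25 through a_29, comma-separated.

31, 42, 40, 56, 30

q^25  k|25↦f(k): 25:25 5:5 1:1  a_25=31
d|26:{26,13,2,1}  Σf=26+13+2+1=42
[q^27] f(27)=27,f(9)=9,f(3)=3,f(1)=1 ⇒ 40
[q^28] f(1)=1,f(2)=2,f(4)=4,f(7)=7,f(14)=14,f(28)=28 ⇒ 56
q^29  k|29↦f(k): 1:1 29:29  a_29=30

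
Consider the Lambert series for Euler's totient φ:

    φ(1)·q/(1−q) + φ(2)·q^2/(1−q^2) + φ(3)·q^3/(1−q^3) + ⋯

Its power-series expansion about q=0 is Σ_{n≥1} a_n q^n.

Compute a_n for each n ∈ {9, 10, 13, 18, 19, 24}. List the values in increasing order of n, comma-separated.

d|9:{9,3,1}  Σφ=6+2+1=9
[q^10] φ(10)=4,φ(5)=4,φ(2)=1,φ(1)=1 ⇒ 10
[q^13] φ(13)=12,φ(1)=1 ⇒ 13
n=18: 18·1 9·2 6·3 3·6 2·9 1·18  φ→[6+6+2+2+1+1]=18
n=19: 19·1 1·19  φ→[18+1]=19
[q^24] φ(24)=8,φ(12)=4,φ(8)=4,φ(6)=2,φ(4)=2,φ(3)=2,φ(2)=1,φ(1)=1 ⇒ 24

9, 10, 13, 18, 19, 24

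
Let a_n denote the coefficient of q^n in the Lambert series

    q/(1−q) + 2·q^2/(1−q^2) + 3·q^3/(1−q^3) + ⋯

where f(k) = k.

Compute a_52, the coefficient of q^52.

a_52 = 98

[q^52] f(1)=1,f(2)=2,f(4)=4,f(13)=13,f(26)=26,f(52)=52 ⇒ 98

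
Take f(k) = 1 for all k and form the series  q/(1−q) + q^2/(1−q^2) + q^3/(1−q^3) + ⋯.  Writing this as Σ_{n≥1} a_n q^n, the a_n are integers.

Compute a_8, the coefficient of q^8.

a_8 = 4

d|8:{1,2,4,8}  Σf=1+1+1+1=4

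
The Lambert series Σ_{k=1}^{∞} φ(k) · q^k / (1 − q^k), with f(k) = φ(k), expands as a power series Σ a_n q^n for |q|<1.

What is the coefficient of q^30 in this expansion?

[q^30] φ(1)=1,φ(2)=1,φ(3)=2,φ(5)=4,φ(6)=2,φ(10)=4,φ(15)=8,φ(30)=8 ⇒ 30

a_30 = 30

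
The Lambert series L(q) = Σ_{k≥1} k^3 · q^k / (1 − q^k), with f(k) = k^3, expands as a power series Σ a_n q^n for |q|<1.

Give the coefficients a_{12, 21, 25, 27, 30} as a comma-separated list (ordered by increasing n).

n=12: 1·12 2·6 3·4 4·3 6·2 12·1  f→[1+8+27+64+216+1728]=2044
n=21: 1·21 3·7 7·3 21·1  f→[1+27+343+9261]=9632
q^25  k|25↦f(k): 25:15625 5:125 1:1  a_25=15751
n=27: 1·27 3·9 9·3 27·1  f→[1+27+729+19683]=20440
[q^30] f(1)=1,f(2)=8,f(3)=27,f(5)=125,f(6)=216,f(10)=1000,f(15)=3375,f(30)=27000 ⇒ 31752

2044, 9632, 15751, 20440, 31752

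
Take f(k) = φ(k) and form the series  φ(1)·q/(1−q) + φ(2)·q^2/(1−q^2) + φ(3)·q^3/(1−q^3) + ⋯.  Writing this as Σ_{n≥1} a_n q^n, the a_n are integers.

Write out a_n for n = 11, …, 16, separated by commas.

q^11  k|11↦φ(k): 11:10 1:1  a_11=11
d|12:{1,2,3,4,6,12}  Σφ=1+1+2+2+2+4=12
n=13: 1·13 13·1  φ→[1+12]=13
[q^14] φ(1)=1,φ(2)=1,φ(7)=6,φ(14)=6 ⇒ 14
[q^15] φ(15)=8,φ(5)=4,φ(3)=2,φ(1)=1 ⇒ 15
d|16:{1,2,4,8,16}  Σφ=1+1+2+4+8=16

11, 12, 13, 14, 15, 16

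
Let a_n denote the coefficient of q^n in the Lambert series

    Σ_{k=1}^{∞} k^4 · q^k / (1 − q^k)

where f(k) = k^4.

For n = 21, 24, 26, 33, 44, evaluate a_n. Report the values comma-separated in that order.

q^21  k|21↦f(k): 21:194481 7:2401 3:81 1:1  a_21=196964
d|24:{1,2,3,4,6,8,12,24}  Σf=1+16+81+256+1296+4096+20736+331776=358258
d|26:{1,2,13,26}  Σf=1+16+28561+456976=485554
d|33:{1,3,11,33}  Σf=1+81+14641+1185921=1200644
d|44:{1,2,4,11,22,44}  Σf=1+16+256+14641+234256+3748096=3997266

196964, 358258, 485554, 1200644, 3997266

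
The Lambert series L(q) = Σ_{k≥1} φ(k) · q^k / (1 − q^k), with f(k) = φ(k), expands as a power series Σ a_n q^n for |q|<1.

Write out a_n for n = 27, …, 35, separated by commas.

[q^27] φ(27)=18,φ(9)=6,φ(3)=2,φ(1)=1 ⇒ 27
q^28  k|28↦φ(k): 28:12 14:6 7:6 4:2 2:1 1:1  a_28=28
d|29:{29,1}  Σφ=28+1=29
d|30:{1,2,3,5,6,10,15,30}  Σφ=1+1+2+4+2+4+8+8=30
n=31: 31·1 1·31  φ→[30+1]=31
n=32: 1·32 2·16 4·8 8·4 16·2 32·1  φ→[1+1+2+4+8+16]=32
n=33: 1·33 3·11 11·3 33·1  φ→[1+2+10+20]=33
q^34  k|34↦φ(k): 1:1 2:1 17:16 34:16  a_34=34
[q^35] φ(1)=1,φ(5)=4,φ(7)=6,φ(35)=24 ⇒ 35

27, 28, 29, 30, 31, 32, 33, 34, 35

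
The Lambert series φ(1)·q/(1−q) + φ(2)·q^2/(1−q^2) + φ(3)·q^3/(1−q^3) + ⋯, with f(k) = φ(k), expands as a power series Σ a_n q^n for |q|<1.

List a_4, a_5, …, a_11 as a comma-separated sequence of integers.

[q^4] φ(1)=1,φ(2)=1,φ(4)=2 ⇒ 4
[q^5] φ(5)=4,φ(1)=1 ⇒ 5
q^6  k|6↦φ(k): 6:2 3:2 2:1 1:1  a_6=6
n=7: 1·7 7·1  φ→[1+6]=7
[q^8] φ(1)=1,φ(2)=1,φ(4)=2,φ(8)=4 ⇒ 8
[q^9] φ(1)=1,φ(3)=2,φ(9)=6 ⇒ 9
d|10:{10,5,2,1}  Σφ=4+4+1+1=10
q^11  k|11↦φ(k): 1:1 11:10  a_11=11

4, 5, 6, 7, 8, 9, 10, 11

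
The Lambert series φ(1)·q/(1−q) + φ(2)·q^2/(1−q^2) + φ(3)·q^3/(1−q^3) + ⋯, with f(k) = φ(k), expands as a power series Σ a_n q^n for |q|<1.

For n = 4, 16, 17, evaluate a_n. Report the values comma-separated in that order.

d|4:{4,2,1}  Σφ=2+1+1=4
n=16: 16·1 8·2 4·4 2·8 1·16  φ→[8+4+2+1+1]=16
d|17:{1,17}  Σφ=1+16=17

4, 16, 17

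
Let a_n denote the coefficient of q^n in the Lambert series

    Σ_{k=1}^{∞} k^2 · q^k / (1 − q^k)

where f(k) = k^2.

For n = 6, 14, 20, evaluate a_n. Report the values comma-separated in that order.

50, 250, 546

q^6  k|6↦f(k): 1:1 2:4 3:9 6:36  a_6=50
n=14: 14·1 7·2 2·7 1·14  f→[196+49+4+1]=250
d|20:{20,10,5,4,2,1}  Σf=400+100+25+16+4+1=546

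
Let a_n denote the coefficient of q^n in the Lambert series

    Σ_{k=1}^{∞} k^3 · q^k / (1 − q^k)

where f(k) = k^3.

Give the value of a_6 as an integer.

[q^6] f(6)=216,f(3)=27,f(2)=8,f(1)=1 ⇒ 252

a_6 = 252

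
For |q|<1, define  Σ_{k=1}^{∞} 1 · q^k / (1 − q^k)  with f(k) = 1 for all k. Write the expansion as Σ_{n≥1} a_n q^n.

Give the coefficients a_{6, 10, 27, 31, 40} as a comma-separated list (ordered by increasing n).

q^6  k|6↦f(k): 6:1 3:1 2:1 1:1  a_6=4
n=10: 10·1 5·2 2·5 1·10  f→[1+1+1+1]=4
d|27:{27,9,3,1}  Σf=1+1+1+1=4
[q^31] f(1)=1,f(31)=1 ⇒ 2
d|40:{1,2,4,5,8,10,20,40}  Σf=1+1+1+1+1+1+1+1=8

4, 4, 4, 2, 8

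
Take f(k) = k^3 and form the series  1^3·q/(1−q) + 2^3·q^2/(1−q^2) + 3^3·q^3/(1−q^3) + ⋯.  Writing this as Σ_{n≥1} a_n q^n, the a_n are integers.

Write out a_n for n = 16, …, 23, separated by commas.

d|16:{1,2,4,8,16}  Σf=1+8+64+512+4096=4681
n=17: 17·1 1·17  f→[4913+1]=4914
d|18:{18,9,6,3,2,1}  Σf=5832+729+216+27+8+1=6813
q^19  k|19↦f(k): 1:1 19:6859  a_19=6860
q^20  k|20↦f(k): 1:1 2:8 4:64 5:125 10:1000 20:8000  a_20=9198
[q^21] f(1)=1,f(3)=27,f(7)=343,f(21)=9261 ⇒ 9632
q^22  k|22↦f(k): 1:1 2:8 11:1331 22:10648  a_22=11988
[q^23] f(1)=1,f(23)=12167 ⇒ 12168

4681, 4914, 6813, 6860, 9198, 9632, 11988, 12168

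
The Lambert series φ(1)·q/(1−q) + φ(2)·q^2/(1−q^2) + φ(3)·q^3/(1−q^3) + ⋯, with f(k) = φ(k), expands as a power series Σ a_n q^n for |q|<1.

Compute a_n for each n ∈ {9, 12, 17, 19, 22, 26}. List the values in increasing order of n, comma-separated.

n=9: 9·1 3·3 1·9  φ→[6+2+1]=9
d|12:{12,6,4,3,2,1}  Σφ=4+2+2+2+1+1=12
q^17  k|17↦φ(k): 17:16 1:1  a_17=17
n=19: 1·19 19·1  φ→[1+18]=19
n=22: 1·22 2·11 11·2 22·1  φ→[1+1+10+10]=22
n=26: 26·1 13·2 2·13 1·26  φ→[12+12+1+1]=26

9, 12, 17, 19, 22, 26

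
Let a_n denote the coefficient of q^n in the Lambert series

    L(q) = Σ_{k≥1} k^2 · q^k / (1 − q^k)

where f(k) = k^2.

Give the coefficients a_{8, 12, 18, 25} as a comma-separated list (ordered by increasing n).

85, 210, 455, 651

[q^8] f(8)=64,f(4)=16,f(2)=4,f(1)=1 ⇒ 85
n=12: 12·1 6·2 4·3 3·4 2·6 1·12  f→[144+36+16+9+4+1]=210
d|18:{1,2,3,6,9,18}  Σf=1+4+9+36+81+324=455
q^25  k|25↦f(k): 1:1 5:25 25:625  a_25=651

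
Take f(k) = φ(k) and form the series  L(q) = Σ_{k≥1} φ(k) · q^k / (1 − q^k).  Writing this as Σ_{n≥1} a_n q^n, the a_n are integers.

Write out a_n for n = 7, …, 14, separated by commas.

d|7:{1,7}  Σφ=1+6=7
d|8:{8,4,2,1}  Σφ=4+2+1+1=8
[q^9] φ(9)=6,φ(3)=2,φ(1)=1 ⇒ 9
d|10:{10,5,2,1}  Σφ=4+4+1+1=10
n=11: 1·11 11·1  φ→[1+10]=11
d|12:{1,2,3,4,6,12}  Σφ=1+1+2+2+2+4=12
n=13: 1·13 13·1  φ→[1+12]=13
[q^14] φ(14)=6,φ(7)=6,φ(2)=1,φ(1)=1 ⇒ 14

7, 8, 9, 10, 11, 12, 13, 14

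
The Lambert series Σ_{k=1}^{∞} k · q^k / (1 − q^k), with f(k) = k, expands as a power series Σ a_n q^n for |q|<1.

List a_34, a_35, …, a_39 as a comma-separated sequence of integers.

[q^34] f(1)=1,f(2)=2,f(17)=17,f(34)=34 ⇒ 54
[q^35] f(1)=1,f(5)=5,f(7)=7,f(35)=35 ⇒ 48
d|36:{36,18,12,9,6,4,3,2,1}  Σf=36+18+12+9+6+4+3+2+1=91
d|37:{1,37}  Σf=1+37=38
n=38: 38·1 19·2 2·19 1·38  f→[38+19+2+1]=60
n=39: 39·1 13·3 3·13 1·39  f→[39+13+3+1]=56

54, 48, 91, 38, 60, 56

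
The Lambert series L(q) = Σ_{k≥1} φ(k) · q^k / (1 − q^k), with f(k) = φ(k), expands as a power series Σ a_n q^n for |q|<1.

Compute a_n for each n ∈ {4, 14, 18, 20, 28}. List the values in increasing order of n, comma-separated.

d|4:{1,2,4}  Σφ=1+1+2=4
q^14  k|14↦φ(k): 1:1 2:1 7:6 14:6  a_14=14
[q^18] φ(18)=6,φ(9)=6,φ(6)=2,φ(3)=2,φ(2)=1,φ(1)=1 ⇒ 18
n=20: 1·20 2·10 4·5 5·4 10·2 20·1  φ→[1+1+2+4+4+8]=20
[q^28] φ(28)=12,φ(14)=6,φ(7)=6,φ(4)=2,φ(2)=1,φ(1)=1 ⇒ 28

4, 14, 18, 20, 28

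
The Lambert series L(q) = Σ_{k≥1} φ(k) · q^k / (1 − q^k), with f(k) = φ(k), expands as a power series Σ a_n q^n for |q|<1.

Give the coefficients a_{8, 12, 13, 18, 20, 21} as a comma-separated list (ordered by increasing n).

q^8  k|8↦φ(k): 1:1 2:1 4:2 8:4  a_8=8
q^12  k|12↦φ(k): 1:1 2:1 3:2 4:2 6:2 12:4  a_12=12
[q^13] φ(13)=12,φ(1)=1 ⇒ 13
n=18: 1·18 2·9 3·6 6·3 9·2 18·1  φ→[1+1+2+2+6+6]=18
n=20: 20·1 10·2 5·4 4·5 2·10 1·20  φ→[8+4+4+2+1+1]=20
[q^21] φ(21)=12,φ(7)=6,φ(3)=2,φ(1)=1 ⇒ 21

8, 12, 13, 18, 20, 21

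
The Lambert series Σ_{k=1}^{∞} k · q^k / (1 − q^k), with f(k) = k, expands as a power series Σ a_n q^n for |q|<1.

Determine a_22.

d|22:{22,11,2,1}  Σf=22+11+2+1=36

a_22 = 36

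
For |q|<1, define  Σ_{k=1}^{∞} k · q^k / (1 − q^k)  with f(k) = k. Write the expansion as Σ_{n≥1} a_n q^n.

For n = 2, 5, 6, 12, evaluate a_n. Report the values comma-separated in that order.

3, 6, 12, 28

n=2: 1·2 2·1  f→[1+2]=3
[q^5] f(5)=5,f(1)=1 ⇒ 6
q^6  k|6↦f(k): 1:1 2:2 3:3 6:6  a_6=12
n=12: 1·12 2·6 3·4 4·3 6·2 12·1  f→[1+2+3+4+6+12]=28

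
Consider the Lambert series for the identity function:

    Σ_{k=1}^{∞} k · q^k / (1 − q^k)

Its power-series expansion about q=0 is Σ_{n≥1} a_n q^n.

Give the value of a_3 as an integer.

n=3: 3·1 1·3  f→[3+1]=4

a_3 = 4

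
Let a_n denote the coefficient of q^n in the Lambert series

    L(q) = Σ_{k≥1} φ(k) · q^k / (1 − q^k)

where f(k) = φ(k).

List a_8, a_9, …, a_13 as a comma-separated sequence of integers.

d|8:{1,2,4,8}  Σφ=1+1+2+4=8
n=9: 9·1 3·3 1·9  φ→[6+2+1]=9
[q^10] φ(1)=1,φ(2)=1,φ(5)=4,φ(10)=4 ⇒ 10
[q^11] φ(11)=10,φ(1)=1 ⇒ 11
n=12: 1·12 2·6 3·4 4·3 6·2 12·1  φ→[1+1+2+2+2+4]=12
d|13:{1,13}  Σφ=1+12=13

8, 9, 10, 11, 12, 13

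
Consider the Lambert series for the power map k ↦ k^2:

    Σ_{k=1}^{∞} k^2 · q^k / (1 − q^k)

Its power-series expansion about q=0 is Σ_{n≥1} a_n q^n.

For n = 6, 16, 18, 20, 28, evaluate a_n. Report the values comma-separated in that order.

50, 341, 455, 546, 1050

q^6  k|6↦f(k): 1:1 2:4 3:9 6:36  a_6=50
[q^16] f(1)=1,f(2)=4,f(4)=16,f(8)=64,f(16)=256 ⇒ 341
n=18: 18·1 9·2 6·3 3·6 2·9 1·18  f→[324+81+36+9+4+1]=455
[q^20] f(1)=1,f(2)=4,f(4)=16,f(5)=25,f(10)=100,f(20)=400 ⇒ 546
[q^28] f(1)=1,f(2)=4,f(4)=16,f(7)=49,f(14)=196,f(28)=784 ⇒ 1050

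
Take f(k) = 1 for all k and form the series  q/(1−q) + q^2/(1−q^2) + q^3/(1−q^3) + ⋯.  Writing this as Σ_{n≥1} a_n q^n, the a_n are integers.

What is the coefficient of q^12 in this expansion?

n=12: 1·12 2·6 3·4 4·3 6·2 12·1  f→[1+1+1+1+1+1]=6

a_12 = 6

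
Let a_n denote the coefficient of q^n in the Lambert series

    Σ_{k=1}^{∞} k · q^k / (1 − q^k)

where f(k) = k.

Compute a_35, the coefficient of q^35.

a_35 = 48

d|35:{35,7,5,1}  Σf=35+7+5+1=48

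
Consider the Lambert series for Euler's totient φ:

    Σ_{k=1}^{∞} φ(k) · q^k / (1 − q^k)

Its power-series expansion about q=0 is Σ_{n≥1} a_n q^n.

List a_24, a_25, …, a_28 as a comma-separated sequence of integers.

[q^24] φ(1)=1,φ(2)=1,φ(3)=2,φ(4)=2,φ(6)=2,φ(8)=4,φ(12)=4,φ(24)=8 ⇒ 24
n=25: 1·25 5·5 25·1  φ→[1+4+20]=25
n=26: 26·1 13·2 2·13 1·26  φ→[12+12+1+1]=26
d|27:{27,9,3,1}  Σφ=18+6+2+1=27
q^28  k|28↦φ(k): 1:1 2:1 4:2 7:6 14:6 28:12  a_28=28

24, 25, 26, 27, 28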